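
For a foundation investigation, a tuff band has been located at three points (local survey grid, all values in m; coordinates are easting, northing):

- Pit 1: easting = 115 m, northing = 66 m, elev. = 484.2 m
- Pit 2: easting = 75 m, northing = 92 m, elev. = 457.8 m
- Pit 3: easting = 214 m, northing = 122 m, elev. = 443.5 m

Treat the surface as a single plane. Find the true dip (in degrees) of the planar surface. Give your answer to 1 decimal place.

41.5°

Let the plane be z = a·easting + b·northing + c.
Pit 2−Pit 1: −40a + 26b = −26.4;  Pit 3−Pit 1: 99a + 56b = −40.7.
Solving gives a = 0.08729, b = −0.88110.
Gradient magnitude |∇z| = √(a² + b²) = √(0.00762 + 0.77633) = 0.88541.
True dip = arctan(0.88541) = 41.5°, dipping toward N (azimuth ≈ 354°).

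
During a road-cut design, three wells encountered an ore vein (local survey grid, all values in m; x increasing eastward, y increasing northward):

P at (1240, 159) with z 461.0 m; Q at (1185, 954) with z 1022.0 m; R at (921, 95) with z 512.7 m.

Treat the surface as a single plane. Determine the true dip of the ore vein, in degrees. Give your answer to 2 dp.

Let the plane be z = a·x + b·y + c.
Q−P: −55a + 795b = 561;  R−P: −319a − 64b = 51.7.
Solving gives a = −0.29949, b = 0.68494.
Gradient magnitude |∇z| = √(a² + b²) = √(0.08969 + 0.46914) = 0.74755.
True dip = arctan(0.74755) = 36.78°, dipping toward SSE (azimuth ≈ 156°).

36.78°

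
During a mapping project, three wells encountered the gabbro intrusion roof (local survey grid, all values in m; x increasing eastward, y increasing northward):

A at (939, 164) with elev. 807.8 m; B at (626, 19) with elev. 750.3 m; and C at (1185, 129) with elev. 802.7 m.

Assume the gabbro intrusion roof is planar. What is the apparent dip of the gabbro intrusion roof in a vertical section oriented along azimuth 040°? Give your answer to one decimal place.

15.4°

Two edge vectors: A→B = (-313, -145, -57.5), A→C = (246, -35, -5.1).
Normal n = (A→B) × (A→C) = (-1273, -15741.3, 46625).
So ∂z/∂x = −n_x/n_z = 0.02730 and ∂z/∂y = −n_y/n_z = 0.33762.
Unit vector along 040° is (sin 40°, cos 40°) = (0.6428, 0.7660).
Slope in that direction = a·(0.6428) + b·(0.7660) = 0.27618.
Apparent dip = arctan|0.27618| = 15.4° (true dip is 18.7°, so apparent ≤ true as expected).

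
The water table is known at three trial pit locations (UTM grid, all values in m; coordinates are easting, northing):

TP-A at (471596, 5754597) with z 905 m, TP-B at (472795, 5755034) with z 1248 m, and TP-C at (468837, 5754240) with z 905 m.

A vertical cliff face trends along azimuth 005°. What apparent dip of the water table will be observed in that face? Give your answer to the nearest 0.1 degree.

Two edge vectors: TP-A→TP-B = (1199, 437, 343), TP-A→TP-C = (-2759, -357, 0).
Normal n = (TP-A→TP-B) × (TP-A→TP-C) = (122451, -946337, 777640).
So ∂z/∂easting = −n_x/n_z = −0.15746 and ∂z/∂northing = −n_y/n_z = 1.21693.
Unit vector along 005° is (sin 5°, cos 5°) = (0.0872, 0.9962).
Slope in that direction = a·(0.0872) + b·(0.9962) = 1.19858.
Apparent dip = arctan|1.19858| = 50.2° (true dip is 50.8°, so apparent ≤ true as expected).

50.2°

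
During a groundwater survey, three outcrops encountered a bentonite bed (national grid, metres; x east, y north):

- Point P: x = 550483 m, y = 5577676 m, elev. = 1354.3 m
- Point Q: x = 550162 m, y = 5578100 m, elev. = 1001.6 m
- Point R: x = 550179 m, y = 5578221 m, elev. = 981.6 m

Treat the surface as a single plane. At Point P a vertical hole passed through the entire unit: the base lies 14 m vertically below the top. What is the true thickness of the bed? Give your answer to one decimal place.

Two edge vectors: Point P→Point Q = (-321, 424, -352.7), Point P→Point R = (-304, 545, -372.7).
Normal n = (Point P→Point Q) × (Point P→Point R) = (34196.7, -12415.9, -46049).
So ∂z/∂x = −n_x/n_z = 0.74262 and ∂z/∂y = −n_y/n_z = −0.26962.
|∇z| = √(a²+b²) = 0.79005, so dip δ = arctan(0.79005) = 38.31°.
True thickness = vertical thickness × cos δ = 14 × cos 38.31° = 11.0 m.

11.0 m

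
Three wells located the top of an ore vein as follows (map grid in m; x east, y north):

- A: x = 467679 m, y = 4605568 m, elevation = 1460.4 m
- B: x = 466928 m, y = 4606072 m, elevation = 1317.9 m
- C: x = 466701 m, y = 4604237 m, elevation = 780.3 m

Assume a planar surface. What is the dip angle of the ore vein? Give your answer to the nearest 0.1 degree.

Let the plane be z = a·x + b·y + c.
B−A: −751a + 504b = −142.5;  C−A: −978a − 1331b = −680.1.
Solving gives a = 0.35674, b = 0.24884.
Gradient magnitude |∇z| = √(a² + b²) = √(0.12727 + 0.06192) = 0.43496.
True dip = arctan(0.43496) = 23.5°, dipping toward SW (azimuth ≈ 235°).

23.5°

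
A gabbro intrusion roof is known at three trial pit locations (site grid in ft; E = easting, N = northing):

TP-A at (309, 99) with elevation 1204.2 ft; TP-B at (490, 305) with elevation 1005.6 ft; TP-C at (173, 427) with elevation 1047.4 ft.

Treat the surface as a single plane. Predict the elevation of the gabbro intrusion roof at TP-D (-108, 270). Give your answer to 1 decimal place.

1252.5 ft

Two edge vectors: TP-A→TP-B = (181, 206, -198.6), TP-A→TP-C = (-136, 328, -156.8).
Normal n = (TP-A→TP-B) × (TP-A→TP-C) = (32840, 55390.4, 87384).
So ∂z/∂E = −n_x/n_z = −0.37581 and ∂z/∂N = −n_y/n_z = −0.63387.
Intercept c from TP-A: 1204.2 + 116.13 + 62.75 = 1383.08.
At (-108, 270): z = 40.6 − 171.1 + 1383.08 = 1252.5 ft.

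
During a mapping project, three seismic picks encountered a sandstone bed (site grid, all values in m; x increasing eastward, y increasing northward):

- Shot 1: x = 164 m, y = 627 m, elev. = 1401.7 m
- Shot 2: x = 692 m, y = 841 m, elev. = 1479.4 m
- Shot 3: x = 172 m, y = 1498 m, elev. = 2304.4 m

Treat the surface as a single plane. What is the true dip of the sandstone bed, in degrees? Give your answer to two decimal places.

47.05°

Let the plane be z = a·x + b·y + c.
Shot 2−Shot 1: 528a + 214b = 77.7;  Shot 3−Shot 1: 8a + 871b = 902.7.
Solving gives a = −0.27391, b = 1.03891.
Gradient magnitude |∇z| = √(a² + b²) = √(0.07503 + 1.07934) = 1.07441.
True dip = arctan(1.07441) = 47.05°, dipping toward SSE (azimuth ≈ 165°).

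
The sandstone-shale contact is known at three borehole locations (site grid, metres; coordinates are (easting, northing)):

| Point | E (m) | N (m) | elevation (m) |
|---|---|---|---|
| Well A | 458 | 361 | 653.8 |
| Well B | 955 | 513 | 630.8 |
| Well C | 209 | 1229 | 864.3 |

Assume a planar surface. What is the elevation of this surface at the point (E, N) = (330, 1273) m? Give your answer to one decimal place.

860.2 m

Two edge vectors: Well A→Well B = (497, 152, -23), Well A→Well C = (-249, 868, 210.5).
Normal n = (Well A→Well B) × (Well A→Well C) = (51960, -98891.5, 469244).
So ∂z/∂E = −n_x/n_z = −0.110731 and ∂z/∂N = −n_y/n_z = 0.210746.
Intercept c from Well A: 653.8 + 50.71 − 76.08 = 628.44.
At (330, 1273): z = −36.5 + 268.3 + 628.44 = 860.2 m.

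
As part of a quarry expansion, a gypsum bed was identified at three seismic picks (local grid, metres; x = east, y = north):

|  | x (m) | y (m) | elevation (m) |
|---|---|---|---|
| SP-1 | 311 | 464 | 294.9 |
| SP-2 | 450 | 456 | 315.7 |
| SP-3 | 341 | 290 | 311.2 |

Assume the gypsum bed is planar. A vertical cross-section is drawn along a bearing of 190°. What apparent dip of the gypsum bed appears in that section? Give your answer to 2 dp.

2.42°

Two edge vectors: SP-1→SP-2 = (139, -8, 20.8), SP-1→SP-3 = (30, -174, 16.3).
Normal n = (SP-1→SP-2) × (SP-1→SP-3) = (3488.8, -1641.7, -23946).
So ∂z/∂x = −n_x/n_z = 0.14569 and ∂z/∂y = −n_y/n_z = −0.06856.
Unit vector along 190° is (sin 190°, cos 190°) = (-0.1736, -0.9848).
Slope in that direction = a·(-0.1736) + b·(-0.9848) = 0.04222.
Apparent dip = arctan|0.04222| = 2.42° (true dip is 9.1°, so apparent ≤ true as expected).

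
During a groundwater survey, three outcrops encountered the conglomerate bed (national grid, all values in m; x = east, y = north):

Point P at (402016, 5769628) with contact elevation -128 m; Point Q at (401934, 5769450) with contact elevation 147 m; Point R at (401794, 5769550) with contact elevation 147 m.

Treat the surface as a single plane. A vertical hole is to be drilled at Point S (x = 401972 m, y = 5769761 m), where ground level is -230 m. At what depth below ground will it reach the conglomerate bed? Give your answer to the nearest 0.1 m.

Two edge vectors: Point P→Point Q = (-82, -178, 275), Point P→Point R = (-222, -78, 275).
Normal n = (Point P→Point Q) × (Point P→Point R) = (-27500, -38500, -33120).
So ∂z/∂x = −n_x/n_z = −0.830314010 and ∂z/∂y = −n_y/n_z = −1.162439614.
Intercept c from Point P: -128 + 333799.52 + 6706844.14 = 7040515.66.
At (401972, 5769761): z_contact = −333762.98 − 6706998.75 + 7040515.66 = -246.07 m.
Depth below ground = -230 − (-246.07) = 16.1 m.

16.1 m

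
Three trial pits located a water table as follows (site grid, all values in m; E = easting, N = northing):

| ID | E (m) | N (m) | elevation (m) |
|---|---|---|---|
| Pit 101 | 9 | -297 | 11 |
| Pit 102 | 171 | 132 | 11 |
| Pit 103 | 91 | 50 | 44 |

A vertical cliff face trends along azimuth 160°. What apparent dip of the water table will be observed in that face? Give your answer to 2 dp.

Let the plane be z = a·E + b·N + c.
Pit 102−Pit 101: 162a + 429b = 0;  Pit 103−Pit 101: 82a + 347b = 33.
Solving gives a = −0.67299, b = 0.25414.
Unit vector along 160° is (sin 160°, cos 160°) = (0.3420, -0.9397).
Slope in that direction = a·(0.3420) + b·(-0.9397) = −0.46899.
Apparent dip = arctan|0.46899| = 25.13° (true dip is 35.7°, so apparent ≤ true as expected).

25.13°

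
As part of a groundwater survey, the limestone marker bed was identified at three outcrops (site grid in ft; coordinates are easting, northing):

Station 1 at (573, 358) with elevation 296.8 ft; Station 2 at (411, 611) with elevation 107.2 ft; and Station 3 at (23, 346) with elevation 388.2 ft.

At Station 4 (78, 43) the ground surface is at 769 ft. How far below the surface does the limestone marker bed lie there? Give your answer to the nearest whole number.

Let the plane be z = a·easting + b·northing + c.
Station 2−Station 1: −162a + 253b = −189.6;  Station 3−Station 1: −550a − 12b = 91.4.
Solving gives a = −0.14777, b = −0.84402.
Then c = 296.8 − a·573 − b·358 = 683.63.
At (78, 43): z_contact = −11.5 − 36.3 + 683.63 = 635.8 ft.
Depth below ground = 769 − 635.8 = 133 ft.

133 ft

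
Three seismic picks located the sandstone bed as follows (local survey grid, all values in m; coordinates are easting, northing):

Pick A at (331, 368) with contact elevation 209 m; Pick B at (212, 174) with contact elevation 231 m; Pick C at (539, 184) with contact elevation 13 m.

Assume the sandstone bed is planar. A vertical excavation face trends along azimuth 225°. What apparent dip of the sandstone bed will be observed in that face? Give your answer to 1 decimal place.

14.8°

Let the plane be z = a·easting + b·northing + c.
Pick B−Pick A: −119a − 194b = 22;  Pick C−Pick A: 208a − 184b = −196.
Solving gives a = −0.67588, b = 0.30118.
Unit vector along 225° is (sin 225°, cos 225°) = (-0.7071, -0.7071).
Slope in that direction = a·(-0.7071) + b·(-0.7071) = 0.26495.
Apparent dip = arctan|0.26495| = 14.8° (true dip is 36.5°, so apparent ≤ true as expected).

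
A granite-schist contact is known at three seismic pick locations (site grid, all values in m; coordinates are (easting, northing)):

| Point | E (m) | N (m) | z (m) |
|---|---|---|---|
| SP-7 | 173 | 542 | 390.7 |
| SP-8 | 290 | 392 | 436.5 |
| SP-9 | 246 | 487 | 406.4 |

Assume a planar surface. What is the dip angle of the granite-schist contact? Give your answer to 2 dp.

Two edge vectors: SP-7→SP-8 = (117, -150, 45.8), SP-7→SP-9 = (73, -55, 15.7).
Normal n = (SP-7→SP-8) × (SP-7→SP-9) = (164, 1506.5, 4515).
So ∂z/∂E = −n_x/n_z = −0.03632 and ∂z/∂N = −n_y/n_z = −0.33367.
Gradient magnitude |∇z| = √(a² + b²) = √(0.00132 + 0.11133) = 0.33564.
True dip = arctan(0.33564) = 18.55°, dipping toward N (azimuth ≈ 006°).

18.55°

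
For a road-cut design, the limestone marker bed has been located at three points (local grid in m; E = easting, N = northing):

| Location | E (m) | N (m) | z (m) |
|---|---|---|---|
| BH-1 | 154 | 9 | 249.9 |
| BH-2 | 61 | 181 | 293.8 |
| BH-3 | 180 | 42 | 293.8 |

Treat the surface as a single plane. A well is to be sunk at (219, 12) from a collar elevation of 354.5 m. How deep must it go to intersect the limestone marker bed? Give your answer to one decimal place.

49.9 m

Two edge vectors: BH-1→BH-2 = (-93, 172, 43.9), BH-1→BH-3 = (26, 33, 43.9).
Normal n = (BH-1→BH-2) × (BH-1→BH-3) = (6102.1, 5224.1, -7541).
So ∂z/∂E = −n_x/n_z = 0.80919 and ∂z/∂N = −n_y/n_z = 0.69276.
Intercept c from BH-1: 249.9 − 124.62 − 6.23 = 119.05.
At (219, 12): z_contact = 177.21 + 8.31 + 119.05 = 304.58 m.
Depth below ground = 354.5 − 304.58 = 49.9 m.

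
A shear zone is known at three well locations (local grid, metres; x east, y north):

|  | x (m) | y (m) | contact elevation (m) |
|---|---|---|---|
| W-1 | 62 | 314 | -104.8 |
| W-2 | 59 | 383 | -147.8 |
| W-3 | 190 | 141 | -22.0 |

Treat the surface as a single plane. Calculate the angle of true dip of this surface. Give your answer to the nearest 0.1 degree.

Let the plane be z = a·x + b·y + c.
W-2−W-1: −3a + 69b = −43;  W-3−W-1: 128a − 173b = 82.8.
Solving gives a = −0.20760, b = −0.63221.
Gradient magnitude |∇z| = √(a² + b²) = √(0.04310 + 0.39970) = 0.66543.
True dip = arctan(0.66543) = 33.6°, dipping toward NNE (azimuth ≈ 018°).

33.6°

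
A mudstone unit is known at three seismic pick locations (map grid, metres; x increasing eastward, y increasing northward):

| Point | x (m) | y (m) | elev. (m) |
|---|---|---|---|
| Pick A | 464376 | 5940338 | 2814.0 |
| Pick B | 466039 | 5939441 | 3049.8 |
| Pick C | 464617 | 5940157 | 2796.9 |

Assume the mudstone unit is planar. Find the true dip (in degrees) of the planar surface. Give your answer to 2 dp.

Let the plane be z = a·x + b·y + c.
Pick B−Pick A: 1663a − 897b = 235.8;  Pick C−Pick A: 241a − 181b = −17.1.
Solving gives a = 0.68397, b = 1.00518.
Gradient magnitude |∇z| = √(a² + b²) = √(0.46782 + 1.01038) = 1.21581.
True dip = arctan(1.21581) = 50.56°, dipping toward SW (azimuth ≈ 214°).

50.56°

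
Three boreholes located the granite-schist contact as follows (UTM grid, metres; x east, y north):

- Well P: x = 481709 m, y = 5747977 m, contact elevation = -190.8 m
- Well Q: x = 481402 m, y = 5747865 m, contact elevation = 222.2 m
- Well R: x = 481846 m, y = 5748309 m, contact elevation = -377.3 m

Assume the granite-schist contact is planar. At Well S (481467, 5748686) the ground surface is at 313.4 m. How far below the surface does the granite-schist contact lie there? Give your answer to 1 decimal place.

184.9 m

Let the plane be z = a·x + b·y + c.
Well Q−Well P: −307a − 112b = 413;  Well R−Well P: 137a + 332b = −186.5.
Solving gives a = −1.342434742, b = −0.007790483.
Then c = -190.8 − a·481709 − b·5747977 = 691251.61.
At (481467, 5748686): z_contact = −646338.03 − 44785.04 + 691251.61 = 128.55 m.
Depth below ground = 313.4 − 128.55 = 184.9 m.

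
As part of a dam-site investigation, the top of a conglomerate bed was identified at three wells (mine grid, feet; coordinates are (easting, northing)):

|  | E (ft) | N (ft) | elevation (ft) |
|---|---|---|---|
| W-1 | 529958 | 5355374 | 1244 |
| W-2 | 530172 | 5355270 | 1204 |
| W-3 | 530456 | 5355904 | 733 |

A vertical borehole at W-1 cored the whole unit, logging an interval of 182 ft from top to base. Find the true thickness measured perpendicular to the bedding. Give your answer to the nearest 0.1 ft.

148.8 ft

Let the plane be z = a·E + b·N + c.
W-2−W-1: 214a − 104b = −40;  W-3−W-1: 498a + 530b = −511.
Solving gives a = −0.44999, b = −0.54133.
|∇z| = √(a²+b²) = 0.70394, so dip δ = arctan(0.70394) = 35.14°.
True thickness = vertical thickness × cos δ = 182 × cos 35.14° = 148.8 ft.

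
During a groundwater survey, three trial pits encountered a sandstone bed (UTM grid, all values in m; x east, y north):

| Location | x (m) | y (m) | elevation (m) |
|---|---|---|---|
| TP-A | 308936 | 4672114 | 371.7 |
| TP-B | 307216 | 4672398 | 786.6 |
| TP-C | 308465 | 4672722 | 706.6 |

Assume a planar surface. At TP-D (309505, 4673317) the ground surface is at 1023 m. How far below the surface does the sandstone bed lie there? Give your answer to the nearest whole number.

Two edge vectors: TP-A→TP-B = (-1720, 284, 414.9), TP-A→TP-C = (-471, 608, 334.9).
Normal n = (TP-A→TP-B) × (TP-A→TP-C) = (-157147.6, 380610.1, -911996).
So ∂z/∂x = −n_x/n_z = −0.17231172 and ∂z/∂y = −n_y/n_z = 0.41733747.
Intercept c from TP-A: 371.7 + 53233.29 − 1949848.22 = −1896243.23.
At (309505, 4673317): z_contact = −53331.3 + 1950350.3 − 1896243.23 = 775.7 m.
Depth below ground = 1023 − 775.7 = 247 m.

247 m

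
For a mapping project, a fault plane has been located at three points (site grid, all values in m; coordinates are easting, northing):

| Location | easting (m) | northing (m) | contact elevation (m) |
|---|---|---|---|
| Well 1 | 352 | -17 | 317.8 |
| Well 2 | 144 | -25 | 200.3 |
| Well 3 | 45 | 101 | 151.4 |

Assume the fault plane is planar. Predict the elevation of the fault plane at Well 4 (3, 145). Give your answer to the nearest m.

130 m

Let the plane be z = a·easting + b·northing + c.
Well 2−Well 1: −208a − 8b = −117.5;  Well 3−Well 1: −307a + 118b = −166.4.
Solving gives a = 0.56282, b = 0.05412.
Then c = 317.8 − a·352 − b·-17 = 120.61.
At (3, 145): z = 1.7 + 7.8 + 120.61 = 130.1 m.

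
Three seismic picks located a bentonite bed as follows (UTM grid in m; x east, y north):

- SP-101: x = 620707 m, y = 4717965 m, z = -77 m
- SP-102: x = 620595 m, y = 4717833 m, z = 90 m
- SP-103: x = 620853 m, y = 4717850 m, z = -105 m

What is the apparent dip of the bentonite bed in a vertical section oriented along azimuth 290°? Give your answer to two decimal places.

23.91°

Let the plane be z = a·x + b·y + c.
SP-102−SP-101: −112a − 132b = 167;  SP-103−SP-101: 146a − 115b = −28.
Solving gives a = −0.71227, b = −0.66080.
Unit vector along 290° is (sin 290°, cos 290°) = (-0.9397, 0.3420).
Slope in that direction = a·(-0.9397) + b·(0.3420) = 0.44331.
Apparent dip = arctan|0.44331| = 23.91° (true dip is 44.2°, so apparent ≤ true as expected).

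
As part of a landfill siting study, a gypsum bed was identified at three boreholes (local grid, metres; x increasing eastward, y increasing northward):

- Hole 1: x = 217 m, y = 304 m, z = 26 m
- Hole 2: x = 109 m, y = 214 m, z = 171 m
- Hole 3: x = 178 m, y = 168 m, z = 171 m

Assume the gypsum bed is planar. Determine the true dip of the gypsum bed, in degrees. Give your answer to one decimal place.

Two edge vectors: Hole 1→Hole 2 = (-108, -90, 145), Hole 1→Hole 3 = (-39, -136, 145).
Normal n = (Hole 1→Hole 2) × (Hole 1→Hole 3) = (6670, 10005, 11178).
So ∂z/∂x = −n_x/n_z = −0.59671 and ∂z/∂y = −n_y/n_z = −0.89506.
Gradient magnitude |∇z| = √(a² + b²) = √(0.35606 + 0.80114) = 1.07573.
True dip = arctan(1.07573) = 47.1°, dipping toward NNE (azimuth ≈ 034°).

47.1°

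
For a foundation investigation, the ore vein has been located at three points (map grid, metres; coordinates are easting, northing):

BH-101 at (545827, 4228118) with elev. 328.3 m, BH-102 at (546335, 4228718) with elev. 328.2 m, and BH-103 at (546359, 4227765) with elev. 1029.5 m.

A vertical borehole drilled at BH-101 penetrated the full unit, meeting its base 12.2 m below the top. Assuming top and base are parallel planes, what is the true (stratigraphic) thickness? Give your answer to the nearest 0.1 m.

8.2 m

Let the plane be z = a·easting + b·northing + c.
BH-102−BH-101: 508a + 600b = −0.1;  BH-103−BH-101: 532a − 353b = 701.2.
Solving gives a = 0.84386, b = −0.71464.
|∇z| = √(a²+b²) = 1.10580, so dip δ = arctan(1.10580) = 47.88°.
True thickness = vertical thickness × cos δ = 12.2 × cos 47.88° = 8.2 m.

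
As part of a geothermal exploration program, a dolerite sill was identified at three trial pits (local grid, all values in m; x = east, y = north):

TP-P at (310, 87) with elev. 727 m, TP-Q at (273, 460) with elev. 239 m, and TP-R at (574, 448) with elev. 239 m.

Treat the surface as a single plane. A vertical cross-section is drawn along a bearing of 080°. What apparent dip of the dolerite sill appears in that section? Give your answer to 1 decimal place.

15.6°

Two edge vectors: TP-P→TP-Q = (-37, 373, -488), TP-P→TP-R = (264, 361, -488).
Normal n = (TP-P→TP-Q) × (TP-P→TP-R) = (-5856, -146888, -111829).
So ∂z/∂x = −n_x/n_z = −0.05237 and ∂z/∂y = −n_y/n_z = −1.31351.
Unit vector along 080° is (sin 80°, cos 80°) = (0.9848, 0.1736).
Slope in that direction = a·(0.9848) + b·(0.1736) = −0.27966.
Apparent dip = arctan|0.27966| = 15.6° (true dip is 52.7°, so apparent ≤ true as expected).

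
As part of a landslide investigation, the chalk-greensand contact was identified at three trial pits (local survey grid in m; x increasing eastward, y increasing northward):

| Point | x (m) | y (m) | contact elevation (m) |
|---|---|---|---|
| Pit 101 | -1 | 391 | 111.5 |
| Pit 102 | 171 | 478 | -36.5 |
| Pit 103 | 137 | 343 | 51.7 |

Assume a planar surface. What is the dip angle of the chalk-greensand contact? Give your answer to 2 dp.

Let the plane be z = a·x + b·y + c.
Pit 102−Pit 101: 172a + 87b = −148;  Pit 103−Pit 101: 138a − 48b = −59.8.
Solving gives a = −0.60737, b = −0.50037.
Gradient magnitude |∇z| = √(a² + b²) = √(0.36890 + 0.25037) = 0.78694.
True dip = arctan(0.78694) = 38.20°, dipping toward NE (azimuth ≈ 051°).

38.20°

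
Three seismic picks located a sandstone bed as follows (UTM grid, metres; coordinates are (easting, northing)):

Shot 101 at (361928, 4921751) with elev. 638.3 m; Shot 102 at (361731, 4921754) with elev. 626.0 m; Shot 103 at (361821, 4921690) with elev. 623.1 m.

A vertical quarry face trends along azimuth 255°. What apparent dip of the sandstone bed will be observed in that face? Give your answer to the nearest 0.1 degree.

5.6°

Two edge vectors: Shot 101→Shot 102 = (-197, 3, -12.3), Shot 101→Shot 103 = (-107, -61, -15.2).
Normal n = (Shot 101→Shot 102) × (Shot 101→Shot 103) = (-795.9, -1678.3, 12338).
So ∂z/∂E = −n_x/n_z = 0.06451 and ∂z/∂N = −n_y/n_z = 0.13603.
Unit vector along 255° is (sin 255°, cos 255°) = (-0.9659, -0.2588).
Slope in that direction = a·(-0.9659) + b·(-0.2588) = −0.09752.
Apparent dip = arctan|0.09752| = 5.6° (true dip is 8.6°, so apparent ≤ true as expected).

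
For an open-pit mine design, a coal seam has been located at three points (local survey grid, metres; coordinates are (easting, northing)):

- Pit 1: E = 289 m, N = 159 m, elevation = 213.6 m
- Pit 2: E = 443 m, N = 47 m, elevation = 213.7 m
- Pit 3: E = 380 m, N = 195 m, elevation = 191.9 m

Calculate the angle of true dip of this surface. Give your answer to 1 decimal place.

Two edge vectors: Pit 1→Pit 2 = (154, -112, 0.1), Pit 1→Pit 3 = (91, 36, -21.7).
Normal n = (Pit 1→Pit 2) × (Pit 1→Pit 3) = (2426.8, 3350.9, 15736).
So ∂z/∂E = −n_x/n_z = −0.15422 and ∂z/∂N = −n_y/n_z = −0.21294.
Gradient magnitude |∇z| = √(a² + b²) = √(0.02378 + 0.04535) = 0.26292.
True dip = arctan(0.26292) = 14.7°, dipping toward NE (azimuth ≈ 036°).

14.7°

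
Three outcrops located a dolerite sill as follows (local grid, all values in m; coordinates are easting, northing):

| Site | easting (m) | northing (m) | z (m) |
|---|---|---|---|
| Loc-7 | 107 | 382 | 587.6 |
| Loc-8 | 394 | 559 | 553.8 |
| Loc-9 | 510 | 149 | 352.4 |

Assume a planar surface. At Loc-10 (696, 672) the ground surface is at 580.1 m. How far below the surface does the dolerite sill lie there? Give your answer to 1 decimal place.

90.4 m

Two edge vectors: Loc-7→Loc-8 = (287, 177, -33.8), Loc-7→Loc-9 = (403, -233, -235.2).
Normal n = (Loc-7→Loc-8) × (Loc-7→Loc-9) = (-49505.8, 53881, -138202).
So ∂z/∂easting = −n_x/n_z = −0.35821 and ∂z/∂northing = −n_y/n_z = 0.38987.
Intercept c from Loc-7: 587.6 + 38.33 − 148.93 = 477.00.
At (696, 672): z_contact = −249.32 + 261.99 + 477.00 = 489.68 m.
Depth below ground = 580.1 − 489.68 = 90.4 m.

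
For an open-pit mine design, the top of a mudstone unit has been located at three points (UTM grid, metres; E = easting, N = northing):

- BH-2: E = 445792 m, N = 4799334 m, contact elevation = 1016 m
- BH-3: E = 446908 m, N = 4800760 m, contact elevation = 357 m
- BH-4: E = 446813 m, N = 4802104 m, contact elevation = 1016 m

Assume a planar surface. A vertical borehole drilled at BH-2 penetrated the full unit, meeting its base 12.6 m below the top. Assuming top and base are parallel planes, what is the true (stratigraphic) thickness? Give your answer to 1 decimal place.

8.1 m

Let the plane be z = a·E + b·N + c.
BH-3−BH-2: 1116a + 1426b = −659;  BH-4−BH-2: 1021a + 2770b = 0.
Solving gives a = −1.11622, b = 0.41143.
|∇z| = √(a²+b²) = 1.18963, so dip δ = arctan(1.18963) = 49.95°.
True thickness = vertical thickness × cos δ = 12.6 × cos 49.95° = 8.1 m.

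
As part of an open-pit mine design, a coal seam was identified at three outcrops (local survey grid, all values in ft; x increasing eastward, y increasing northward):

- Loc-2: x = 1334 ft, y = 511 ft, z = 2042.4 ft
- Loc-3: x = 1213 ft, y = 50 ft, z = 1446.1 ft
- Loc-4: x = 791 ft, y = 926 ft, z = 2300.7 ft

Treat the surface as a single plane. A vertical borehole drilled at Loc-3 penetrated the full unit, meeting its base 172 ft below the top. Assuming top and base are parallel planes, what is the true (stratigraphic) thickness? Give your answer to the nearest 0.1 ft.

107.1 ft

Let the plane be z = a·x + b·y + c.
Loc-3−Loc-2: −121a − 461b = −596.3;  Loc-4−Loc-2: −543a + 415b = 258.3.
Solving gives a = 0.42719, b = 1.18137.
|∇z| = √(a²+b²) = 1.25623, so dip δ = arctan(1.25623) = 51.48°.
True thickness = vertical thickness × cos δ = 172 × cos 51.48° = 107.1 ft.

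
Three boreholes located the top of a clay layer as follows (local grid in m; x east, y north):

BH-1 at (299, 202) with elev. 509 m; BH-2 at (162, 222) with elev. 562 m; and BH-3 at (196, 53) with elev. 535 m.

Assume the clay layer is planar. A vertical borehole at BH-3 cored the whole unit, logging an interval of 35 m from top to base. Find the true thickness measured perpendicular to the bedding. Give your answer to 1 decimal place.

Two edge vectors: BH-1→BH-2 = (-137, 20, 53), BH-1→BH-3 = (-103, -149, 26).
Normal n = (BH-1→BH-2) × (BH-1→BH-3) = (8417, -1897, 22473).
So ∂z/∂x = −n_x/n_z = −0.37454 and ∂z/∂y = −n_y/n_z = 0.08441.
|∇z| = √(a²+b²) = 0.38393, so dip δ = arctan(0.38393) = 21.00°.
True thickness = vertical thickness × cos δ = 35 × cos 21.00° = 32.7 m.

32.7 m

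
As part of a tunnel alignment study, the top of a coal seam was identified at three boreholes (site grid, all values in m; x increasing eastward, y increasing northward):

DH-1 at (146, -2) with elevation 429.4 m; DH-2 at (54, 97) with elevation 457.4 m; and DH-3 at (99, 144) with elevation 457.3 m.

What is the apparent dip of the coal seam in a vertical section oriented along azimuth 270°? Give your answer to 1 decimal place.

8.6°

Two edge vectors: DH-1→DH-2 = (-92, 99, 28), DH-1→DH-3 = (-47, 146, 27.9).
Normal n = (DH-1→DH-2) × (DH-1→DH-3) = (-1325.9, 1250.8, -8779).
So ∂z/∂x = −n_x/n_z = −0.15103 and ∂z/∂y = −n_y/n_z = 0.14248.
Unit vector along 270° is (sin 270°, cos 270°) = (-1.0000, -0.0000).
Slope in that direction = a·(-1.0000) + b·(-0.0000) = 0.15103.
Apparent dip = arctan|0.15103| = 8.6° (true dip is 11.7°, so apparent ≤ true as expected).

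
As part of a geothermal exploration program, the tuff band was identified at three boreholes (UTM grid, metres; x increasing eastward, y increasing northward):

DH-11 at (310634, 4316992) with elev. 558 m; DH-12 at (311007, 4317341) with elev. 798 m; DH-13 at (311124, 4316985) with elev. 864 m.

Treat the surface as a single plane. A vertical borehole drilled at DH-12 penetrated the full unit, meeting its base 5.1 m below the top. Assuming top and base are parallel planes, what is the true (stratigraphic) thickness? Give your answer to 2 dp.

4.32 m

Let the plane be z = a·x + b·y + c.
DH-12−DH-11: 373a + 349b = 240;  DH-13−DH-11: 490a − 7b = 306.
Solving gives a = 0.62477, b = 0.01994.
|∇z| = √(a²+b²) = 0.62509, so dip δ = arctan(0.62509) = 32.01°.
True thickness = vertical thickness × cos δ = 5.1 × cos 32.01° = 4.32 m.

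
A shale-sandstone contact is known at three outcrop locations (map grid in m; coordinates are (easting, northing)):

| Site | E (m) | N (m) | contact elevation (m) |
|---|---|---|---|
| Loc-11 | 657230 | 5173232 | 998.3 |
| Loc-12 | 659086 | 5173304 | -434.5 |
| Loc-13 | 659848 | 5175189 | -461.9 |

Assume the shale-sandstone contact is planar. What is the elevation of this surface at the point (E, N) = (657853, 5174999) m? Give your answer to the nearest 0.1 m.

1044.2 m

Let the plane be z = a·E + b·N + c.
Loc-12−Loc-11: 1856a + 72b = −1432.8;  Loc-13−Loc-11: 2618a + 1957b = −1460.2.
Solving gives a = −0.783708899, b = 0.302273836.
Then c = 998.3 − a·657230 − b·5173232 = −1047657.38.
At (657853, 5174999): z = −515565.3 + 1564266.8 − 1047657.38 = 1044.2 m.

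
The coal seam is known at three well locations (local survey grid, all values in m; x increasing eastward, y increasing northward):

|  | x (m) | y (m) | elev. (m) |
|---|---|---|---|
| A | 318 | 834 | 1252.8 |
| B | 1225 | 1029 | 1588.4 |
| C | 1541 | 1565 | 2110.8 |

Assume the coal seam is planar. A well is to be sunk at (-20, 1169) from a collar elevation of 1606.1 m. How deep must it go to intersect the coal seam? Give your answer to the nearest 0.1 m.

Two edge vectors: A→B = (907, 195, 335.6), A→C = (1223, 731, 858).
Normal n = (A→B) × (A→C) = (-78013.6, -367767.2, 424532).
So ∂z/∂x = −n_x/n_z = 0.183764 and ∂z/∂y = −n_y/n_z = 0.866289.
Intercept c from A: 1252.8 − 58.44 − 722.48 = 471.88.
At (-20, 1169): z_contact = −3.68 + 1012.69 + 471.88 = 1480.89 m.
Depth below ground = 1606.1 − 1480.89 = 125.2 m.

125.2 m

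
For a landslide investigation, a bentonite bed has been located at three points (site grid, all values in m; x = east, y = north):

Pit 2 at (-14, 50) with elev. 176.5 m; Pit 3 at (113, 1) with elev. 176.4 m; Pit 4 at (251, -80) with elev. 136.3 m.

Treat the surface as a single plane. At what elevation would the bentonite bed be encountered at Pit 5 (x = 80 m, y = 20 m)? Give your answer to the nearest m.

185 m

Two edge vectors: Pit 2→Pit 3 = (127, -49, -0.1), Pit 2→Pit 4 = (265, -130, -40.2).
Normal n = (Pit 2→Pit 3) × (Pit 2→Pit 4) = (1956.8, 5078.9, -3525).
So ∂z/∂x = −n_x/n_z = 0.55512 and ∂z/∂y = −n_y/n_z = 1.44082.
Intercept c from Pit 2: 176.5 + 7.77 − 72.04 = 112.23.
At (80, 20): z = 44.4 + 28.8 + 112.23 = 185.5 m.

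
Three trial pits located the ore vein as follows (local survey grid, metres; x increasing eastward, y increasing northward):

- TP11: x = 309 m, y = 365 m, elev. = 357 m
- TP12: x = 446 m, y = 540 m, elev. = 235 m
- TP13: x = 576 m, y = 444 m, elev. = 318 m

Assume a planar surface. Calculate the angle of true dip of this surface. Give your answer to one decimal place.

Let the plane be z = a·x + b·y + c.
TP12−TP11: 137a + 175b = −122;  TP13−TP11: 267a + 79b = −39.
Solving gives a = 0.07835, b = −0.75848.
Gradient magnitude |∇z| = √(a² + b²) = √(0.00614 + 0.57529) = 0.76252.
True dip = arctan(0.76252) = 37.3°, dipping toward N (azimuth ≈ 354°).

37.3°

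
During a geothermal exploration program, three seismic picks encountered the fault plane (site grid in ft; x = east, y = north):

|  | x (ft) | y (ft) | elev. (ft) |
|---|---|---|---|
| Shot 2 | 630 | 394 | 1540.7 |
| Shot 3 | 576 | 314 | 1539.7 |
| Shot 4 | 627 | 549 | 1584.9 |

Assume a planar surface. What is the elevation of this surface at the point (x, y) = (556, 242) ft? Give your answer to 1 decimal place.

Let the plane be z = a·x + b·y + c.
Shot 3−Shot 2: −54a − 80b = −1;  Shot 4−Shot 2: −3a + 155b = 44.2.
Solving gives a = −0.39268, b = 0.27756.
Then c = 1540.7 − a·630 − b·394 = 1678.73.
At (556, 242): z = −218.3 + 67.2 + 1678.73 = 1527.6 ft.

1527.6 ft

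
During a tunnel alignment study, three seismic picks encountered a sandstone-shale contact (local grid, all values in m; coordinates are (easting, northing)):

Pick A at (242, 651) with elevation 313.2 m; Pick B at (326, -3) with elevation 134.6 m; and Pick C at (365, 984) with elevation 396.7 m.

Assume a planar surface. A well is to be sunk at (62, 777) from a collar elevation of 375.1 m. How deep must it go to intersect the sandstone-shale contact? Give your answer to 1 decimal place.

Two edge vectors: Pick A→Pick B = (84, -654, -178.6), Pick A→Pick C = (123, 333, 83.5).
Normal n = (Pick A→Pick B) × (Pick A→Pick C) = (4864.8, -28981.8, 108414).
So ∂z/∂E = −n_x/n_z = −0.04487 and ∂z/∂N = −n_y/n_z = 0.26733.
Intercept c from Pick A: 313.2 + 10.86 − 174.03 = 150.03.
At (62, 777): z_contact = −2.78 + 207.71 + 150.03 = 354.96 m.
Depth below ground = 375.1 − 354.96 = 20.1 m.

20.1 m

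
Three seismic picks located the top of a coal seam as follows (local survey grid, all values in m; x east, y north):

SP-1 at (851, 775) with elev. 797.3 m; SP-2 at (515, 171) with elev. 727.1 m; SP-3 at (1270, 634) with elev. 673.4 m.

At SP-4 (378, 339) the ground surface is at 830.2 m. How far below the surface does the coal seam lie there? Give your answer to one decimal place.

Two edge vectors: SP-1→SP-2 = (-336, -604, -70.2), SP-1→SP-3 = (419, -141, -123.9).
Normal n = (SP-1→SP-2) × (SP-1→SP-3) = (64937.4, -71044.2, 300452).
So ∂z/∂x = −n_x/n_z = −0.216132 and ∂z/∂y = −n_y/n_z = 0.236458.
Intercept c from SP-1: 797.3 + 183.93 − 183.25 = 797.97.
At (378, 339): z_contact = −81.70 + 80.16 + 797.97 = 796.44 m.
Depth below ground = 830.2 − 796.44 = 33.8 m.

33.8 m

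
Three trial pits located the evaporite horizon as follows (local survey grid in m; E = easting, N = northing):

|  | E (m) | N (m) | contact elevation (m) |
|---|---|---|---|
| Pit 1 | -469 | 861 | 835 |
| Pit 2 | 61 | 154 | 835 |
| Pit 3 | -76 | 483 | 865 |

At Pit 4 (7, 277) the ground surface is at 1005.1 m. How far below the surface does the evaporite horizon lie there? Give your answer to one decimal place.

159.6 m

Let the plane be z = a·E + b·N + c.
Pit 2−Pit 1: 530a − 707b = 0;  Pit 3−Pit 1: 393a − 378b = 30.
Solving gives a = 0.27364, b = 0.20513.
Then c = 835 − a·-469 − b·861 = 786.72.
At (7, 277): z_contact = 1.92 + 56.82 + 786.72 = 845.45 m.
Depth below ground = 1005.1 − 845.45 = 159.6 m.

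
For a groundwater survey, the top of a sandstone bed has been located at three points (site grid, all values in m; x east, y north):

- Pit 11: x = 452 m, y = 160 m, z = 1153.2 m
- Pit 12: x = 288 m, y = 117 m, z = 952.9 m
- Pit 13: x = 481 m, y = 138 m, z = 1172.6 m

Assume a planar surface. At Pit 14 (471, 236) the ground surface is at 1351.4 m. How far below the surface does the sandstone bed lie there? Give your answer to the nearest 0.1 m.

136.6 m

Let the plane be z = a·x + b·y + c.
Pit 12−Pit 11: −164a − 43b = −200.3;  Pit 13−Pit 11: 29a − 22b = 19.4.
Solving gives a = 1.07946, b = 0.54111.
Then c = 1153.2 − a·452 − b·160 = 578.70.
At (471, 236): z_contact = 508.43 + 127.70 + 578.70 = 1214.83 m.
Depth below ground = 1351.4 − 1214.83 = 136.6 m.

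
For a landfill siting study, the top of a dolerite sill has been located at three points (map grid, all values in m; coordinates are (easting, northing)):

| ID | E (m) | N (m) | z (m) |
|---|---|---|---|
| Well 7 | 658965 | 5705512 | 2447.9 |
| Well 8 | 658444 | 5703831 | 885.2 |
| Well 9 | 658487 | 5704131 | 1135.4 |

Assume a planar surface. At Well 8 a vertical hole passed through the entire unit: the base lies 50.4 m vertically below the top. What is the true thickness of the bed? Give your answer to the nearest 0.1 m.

36.6 m

Let the plane be z = a·E + b·N + c.
Well 8−Well 7: −521a − 1681b = −1562.7;  Well 9−Well 7: −478a − 1381b = −1312.5.
Solving gives a = 0.57398, b = 0.75173.
|∇z| = √(a²+b²) = 0.94581, so dip δ = arctan(0.94581) = 43.40°.
True thickness = vertical thickness × cos δ = 50.4 × cos 43.40° = 36.6 m.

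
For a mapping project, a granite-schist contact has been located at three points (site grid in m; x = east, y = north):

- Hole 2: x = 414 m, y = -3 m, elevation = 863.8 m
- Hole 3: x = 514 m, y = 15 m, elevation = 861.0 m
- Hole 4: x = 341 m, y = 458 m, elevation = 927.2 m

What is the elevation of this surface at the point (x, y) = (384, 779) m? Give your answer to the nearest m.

967 m

Two edge vectors: Hole 2→Hole 3 = (100, 18, -2.8), Hole 2→Hole 4 = (-73, 461, 63.4).
Normal n = (Hole 2→Hole 3) × (Hole 2→Hole 4) = (2432, -6135.6, 47414).
So ∂z/∂x = −n_x/n_z = −0.05129 and ∂z/∂y = −n_y/n_z = 0.12940.
Intercept c from Hole 2: 863.8 + 21.24 + 0.39 = 885.42.
At (384, 779): z = −19.7 + 100.8 + 885.42 = 966.5 m.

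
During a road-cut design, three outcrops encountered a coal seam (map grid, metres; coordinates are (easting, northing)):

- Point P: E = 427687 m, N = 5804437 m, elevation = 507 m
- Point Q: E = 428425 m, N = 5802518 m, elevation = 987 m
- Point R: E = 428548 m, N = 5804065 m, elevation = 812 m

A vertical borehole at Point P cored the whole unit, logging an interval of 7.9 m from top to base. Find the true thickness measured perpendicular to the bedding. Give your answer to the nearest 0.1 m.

Two edge vectors: Point P→Point Q = (738, -1919, 480), Point P→Point R = (861, -372, 305).
Normal n = (Point P→Point Q) × (Point P→Point R) = (-406735, 188190, 1377723).
So ∂z/∂E = −n_x/n_z = 0.29522 and ∂z/∂N = −n_y/n_z = −0.13659.
|∇z| = √(a²+b²) = 0.32529, so dip δ = arctan(0.32529) = 18.02°.
True thickness = vertical thickness × cos δ = 7.9 × cos 18.02° = 7.5 m.

7.5 m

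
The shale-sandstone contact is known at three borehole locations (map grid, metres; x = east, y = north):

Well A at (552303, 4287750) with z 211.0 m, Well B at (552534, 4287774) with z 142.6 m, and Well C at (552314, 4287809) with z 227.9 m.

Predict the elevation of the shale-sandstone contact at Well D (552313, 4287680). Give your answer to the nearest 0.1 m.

183.3 m

Let the plane be z = a·x + b·y + c.
Well B−Well A: 231a + 24b = −68.4;  Well C−Well A: 11a + 59b = 16.9.
Solving gives a = −0.332300786, b = 0.348395062.
Then c = 211 − a·552303 − b·4287750 = −1310089.21.
At (552313, 4287680): z = −183534.0 + 1493806.5 − 1310089.21 = 183.3 m.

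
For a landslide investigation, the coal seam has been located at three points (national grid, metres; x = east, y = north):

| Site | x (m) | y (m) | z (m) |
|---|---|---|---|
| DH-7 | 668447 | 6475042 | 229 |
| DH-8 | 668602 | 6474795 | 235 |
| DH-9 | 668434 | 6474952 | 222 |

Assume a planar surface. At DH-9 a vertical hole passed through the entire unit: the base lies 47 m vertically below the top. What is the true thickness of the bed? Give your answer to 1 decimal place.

46.5 m

Two edge vectors: DH-7→DH-8 = (155, -247, 6), DH-7→DH-9 = (-13, -90, -7).
Normal n = (DH-7→DH-8) × (DH-7→DH-9) = (2269, 1007, -17161).
So ∂z/∂x = −n_x/n_z = 0.13222 and ∂z/∂y = −n_y/n_z = 0.05868.
|∇z| = √(a²+b²) = 0.14465, so dip δ = arctan(0.14465) = 8.23°.
True thickness = vertical thickness × cos δ = 47 × cos 8.23° = 46.5 m.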